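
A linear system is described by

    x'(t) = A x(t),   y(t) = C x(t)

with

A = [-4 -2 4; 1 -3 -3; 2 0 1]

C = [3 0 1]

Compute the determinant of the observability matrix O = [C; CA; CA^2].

CA = [[-10, -6, 13]]
CA^2 = [[60, 38, -9]]
Observability matrix O = [C; CA; CA^2] = [[3, 0, 1], [-10, -6, 13], [60, 38, -9]]
Expanding along the first row, det(O) = 3·((-6)·(-9) - 13·38) - 0·((-10)·(-9) - 13·60) + 1·((-10)·38 - (-6)·60) = 3·(-440) - 0·(-690) + 1·(-20) = -1340
Since det(O) ≠ 0, rank(O) = 3 and the system is completely observable.

-1340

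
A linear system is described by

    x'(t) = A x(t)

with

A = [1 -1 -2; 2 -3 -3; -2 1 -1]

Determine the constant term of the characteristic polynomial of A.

-6

Expand det(sI - A) for the 3×3 matrix.
p(s) = s^3 + 3s^2 - 6.
(Check: constant term = det(-A) = (-1)^3 det A = -6; coefficient of s^2 = -tr A = 3.)
The constant term is -6.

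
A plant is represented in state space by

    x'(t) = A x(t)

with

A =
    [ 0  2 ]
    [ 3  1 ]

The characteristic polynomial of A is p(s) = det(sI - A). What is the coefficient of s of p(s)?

-1

For a 2×2 matrix, det(sI - A) = s^2 - (tr A)s + det A.
tr A = 1, det A = -6.
So p(s) = s^2 - s - 6.
The coefficient of s is -1.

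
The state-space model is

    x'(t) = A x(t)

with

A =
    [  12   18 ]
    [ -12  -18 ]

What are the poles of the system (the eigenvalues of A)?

det(sI - A) = s^2 - (tr A)s + det A, with tr A = 12 + (-18) = -6 and det A = 12·(-18) - 18·(-12) = -216 - (-216) = 0.
So p(s) = det(sI - A) = s^2 + 6s.
Factor s^2 + 6s: two numbers with sum -6 and product 0 are 0 and -6, so s^2 + 6s = s(s + 6).
Hence p(s) = s (s + 6), with roots -6, 0.
At least one eigenvalue has non-negative real part, so the system is not asymptotically stable.

-6, 0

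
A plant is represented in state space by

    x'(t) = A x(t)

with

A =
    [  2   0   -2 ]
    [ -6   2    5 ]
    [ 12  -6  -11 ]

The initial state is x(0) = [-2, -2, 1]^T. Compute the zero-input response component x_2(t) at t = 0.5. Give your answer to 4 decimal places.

det(sI - A) = s^3 - (tr A)s^2 + (M11 + M22 + M33)s - det A, where Mii is the 2×2 principal minor of A obtained by deleting row i and column i.
tr A = 2 + 2 + (-11) = -7; M11 = 2·(-11) - 5·(-6) = -22 - (-30) = 8; M22 = 2·(-11) - (-2)·12 = -22 - (-24) = 2; M33 = 2·2 - 0·(-6) = 4 - 0 = 4; sum of minors = 14.
det A = 2·(2·(-11) - 5·(-6)) - 0·((-6)·(-11) - 5·12) + (-2)·((-6)·(-6) - 2·12) = 2·8 - 0·6 + (-2)·12 = -8.
So p(s) = det(sI - A) = s^3 + 7s^2 + 14s + 8.
Rational-root test: any integer root divides 8. Testing small divisors, s = -1 works: p(-1) = -1 + 7 + (-14) + 8 = 0, so (s + 1) is a factor.
Dividing, p(s) = (s + 1)(s^2 + 6s + 8).
Factor s^2 + 6s + 8: two numbers with sum -6 and product 8 are -2 and -4, so s^2 + 6s + 8 = (s + 2)(s + 4).
Hence p(s) = (s + 1) (s + 2) (s + 4), with roots -4, -2, -1.
The eigenvalues -4, -2, -1 are distinct and real, so A is diagonalisable and x(t) = e^{At} x(0) = V diag(e^{λ_i t}) V^{-1} x(0), where the columns of V are the eigenvectors.
λ = -4: A - (-4)I = [[6, 0, -2], [-6, 6, 5], [12, -6, -7]]. v must be orthogonal to every row; (row 1) × (row 2) = [12, -18, 36], so take v_1 = [2, -3, 6]^T.
λ = -2: A - (-2)I = [[4, 0, -2], [-6, 4, 5], [12, -6, -9]]. v must be orthogonal to every row; (row 1) × (row 2) = [8, -8, 16], so take v_2 = [-1, 1, -2]^T.
λ = -1: A - (-1)I = [[3, 0, -2], [-6, 3, 5], [12, -6, -10]]. v must be orthogonal to every row; (row 1) × (row 2) = [6, -3, 9], so take v_3 = [2, -1, 3]^T.
V = [v_1 v_2 v_3] = [[2, -1, 2], [-3, 1, -1], [6, -2, 3]] has det V = -1, so V^{-1} = adj(V)/det V = [[-1, 1, 1], [-3, 6, 4], [0, 2, 1]].
Modal coordinates z(0) = V^{-1} x(0): (-1)·(-2) + 1·(-2) + 1·1 = 1; (-3)·(-2) + 6·(-2) + 4·1 = -2; 0·(-2) + 2·(-2) + 1·1 = -3; so z(0) = [1, -2, -3]^T.
x_2(t) = Σ_i (v_i)_2 · z_i(0) · e^{λ_i t} (row 2 of V times the modal terms).
x_2(0.5) = (-3)·1·e^{-4·0.5} + 1·(-2)·e^{-2·0.5} + (-1)·(-3)·e^{-1·0.5} = (-3)·0.135335 + (-2)·0.367879 + 3·0.606531 = 0.6778.

0.6778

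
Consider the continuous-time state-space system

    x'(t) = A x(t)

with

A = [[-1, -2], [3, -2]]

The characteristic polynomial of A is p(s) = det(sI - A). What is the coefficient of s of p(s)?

For a 2×2 matrix, det(sI - A) = s^2 - (tr A)s + det A.
tr A = -3, det A = 8.
So p(s) = s^2 + 3s + 8.
The coefficient of s is 3.

3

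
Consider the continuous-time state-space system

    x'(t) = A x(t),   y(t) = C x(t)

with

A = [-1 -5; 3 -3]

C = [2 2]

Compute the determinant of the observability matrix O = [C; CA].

CA = [[4, -16]]
Observability matrix O = [C; CA] = [[2, 2], [4, -16]]
det(O) = 2·(-16) - 2·4 = -32 - 8 = -40
Since det(O) ≠ 0, rank(O) = 2 and the system is completely observable.

-40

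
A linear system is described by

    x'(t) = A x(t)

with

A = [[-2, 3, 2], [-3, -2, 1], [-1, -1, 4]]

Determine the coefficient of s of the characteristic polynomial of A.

Expand det(sI - A) for the 3×3 matrix.
p(s) = s^3 - 49.
(Check: constant term = det(-A) = (-1)^3 det A = -49; coefficient of s^2 = -tr A = 0.)
The coefficient of s is 0.

0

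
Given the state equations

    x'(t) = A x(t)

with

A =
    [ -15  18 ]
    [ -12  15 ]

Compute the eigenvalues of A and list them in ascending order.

-3, 3

det(sI - A) = s^2 - (tr A)s + det A, with tr A = (-15) + 15 = 0 and det A = (-15)·15 - 18·(-12) = -225 - (-216) = -9.
So p(s) = det(sI - A) = s^2 - 9.
Factor s^2 - 9: two numbers with sum 0 and product -9 are 3 and -3, so s^2 - 9 = (s - 3)(s + 3).
Hence p(s) = (s - 3) (s + 3), with roots -3, 3.
At least one eigenvalue has non-negative real part, so the system is not asymptotically stable.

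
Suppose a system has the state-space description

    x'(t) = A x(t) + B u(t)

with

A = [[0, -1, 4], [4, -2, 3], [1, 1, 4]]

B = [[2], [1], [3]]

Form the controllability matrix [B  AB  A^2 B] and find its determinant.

461

AB = [[11], [15], [15]]
A^2B = [[45], [59], [86]]
Controllability matrix C = [B  AB  A^2B] = [[2, 11, 45], [1, 15, 59], [3, 15, 86]]
Expanding along the first row, det(C) = 2·(15·86 - 59·15) - 11·(1·86 - 59·3) + 45·(1·15 - 15·3) = 2·405 - 11·(-91) + 45·(-30) = 461
Since det(C) ≠ 0, rank(C) = 3 and the system is completely controllable.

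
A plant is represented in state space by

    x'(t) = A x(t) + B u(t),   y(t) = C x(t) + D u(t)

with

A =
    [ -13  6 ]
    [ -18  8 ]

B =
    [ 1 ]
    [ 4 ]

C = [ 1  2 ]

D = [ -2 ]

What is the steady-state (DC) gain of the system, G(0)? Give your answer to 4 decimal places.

G(0) = C(-A)^{-1}B + D = -C A^{-1} B + D.
det A = 4, so A^{-1} = (1/4)·adj(A) = [[2, -3/2], [9/2, -13/4]]
A^{-1} B = [-4, -17/2]^T
C A^{-1} B = -21
G(0) = D - C A^{-1} B = -2 - (-21) = 19

19.0000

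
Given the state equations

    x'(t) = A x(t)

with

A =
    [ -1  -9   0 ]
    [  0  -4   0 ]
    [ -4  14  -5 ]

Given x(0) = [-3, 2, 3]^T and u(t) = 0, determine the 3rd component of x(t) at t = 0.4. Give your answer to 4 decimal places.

5.4871

det(sI - A) = s^3 - (tr A)s^2 + (M11 + M22 + M33)s - det A, where Mii is the 2×2 principal minor of A obtained by deleting row i and column i.
tr A = (-1) + (-4) + (-5) = -10; M11 = (-4)·(-5) - 0·14 = 20 - 0 = 20; M22 = (-1)·(-5) - 0·(-4) = 5 - 0 = 5; M33 = (-1)·(-4) - (-9)·0 = 4 - 0 = 4; sum of minors = 29.
det A = (-1)·((-4)·(-5) - 0·14) - (-9)·(0·(-5) - 0·(-4)) + 0·(0·14 - (-4)·(-4)) = (-1)·20 - (-9)·0 + 0·(-16) = -20.
So p(s) = det(sI - A) = s^3 + 10s^2 + 29s + 20.
Rational-root test: any integer root divides 20. Testing small divisors, s = -1 works: p(-1) = -1 + 10 + (-29) + 20 = 0, so (s + 1) is a factor.
Dividing, p(s) = (s + 1)(s^2 + 9s + 20).
Factor s^2 + 9s + 20: two numbers with sum -9 and product 20 are -4 and -5, so s^2 + 9s + 20 = (s + 4)(s + 5).
Hence p(s) = (s + 1) (s + 4) (s + 5), with roots -5, -4, -1.
The eigenvalues -5, -4, -1 are distinct and real, so A is diagonalisable and x(t) = e^{At} x(0) = V diag(e^{λ_i t}) V^{-1} x(0), where the columns of V are the eigenvectors.
λ = -5: A - (-5)I = [[4, -9, 0], [0, 1, 0], [-4, 14, 0]]. v must be orthogonal to every row; (row 1) × (row 2) = [0, 0, 4], so take v_1 = [0, 0, 1]^T.
λ = -4: A - (-4)I = [[3, -9, 0], [0, 0, 0], [-4, 14, -1]]. v must be orthogonal to every row; (row 1) × (row 3) = [9, 3, 6], so take v_2 = [3, 1, 2]^T.
λ = -1: A - (-1)I = [[0, -9, 0], [0, -3, 0], [-4, 14, -4]]. v must be orthogonal to every row; (row 1) × (row 3) = [36, 0, -36], so take v_3 = [-1, 0, 1]^T.
V = [v_1 v_2 v_3] = [[0, 3, -1], [0, 1, 0], [1, 2, 1]] has det V = 1, so V^{-1} = adj(V)/det V = [[1, -5, 1], [0, 1, 0], [-1, 3, 0]].
Modal coordinates z(0) = V^{-1} x(0): 1·(-3) + (-5)·2 + 1·3 = -10; 0·(-3) + 1·2 + 0·3 = 2; (-1)·(-3) + 3·2 + 0·3 = 9; so z(0) = [-10, 2, 9]^T.
x_3(t) = Σ_i (v_i)_3 · z_i(0) · e^{λ_i t} (row 3 of V times the modal terms).
x_3(0.4) = 1·(-10)·e^{-5·0.4} + 2·2·e^{-4·0.4} + 1·9·e^{-1·0.4} = (-10)·0.135335 + 4·0.201897 + 9·0.670320 = 5.4871.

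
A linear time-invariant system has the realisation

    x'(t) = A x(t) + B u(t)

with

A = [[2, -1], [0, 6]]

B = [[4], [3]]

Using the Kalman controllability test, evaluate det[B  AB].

AB = [[5], [18]]
Controllability matrix C = [B  AB] = [[4, 5], [3, 18]]
det(C) = 4·18 - 5·3 = 72 - 15 = 57
Since det(C) ≠ 0, rank(C) = 2 and the system is completely controllable.

57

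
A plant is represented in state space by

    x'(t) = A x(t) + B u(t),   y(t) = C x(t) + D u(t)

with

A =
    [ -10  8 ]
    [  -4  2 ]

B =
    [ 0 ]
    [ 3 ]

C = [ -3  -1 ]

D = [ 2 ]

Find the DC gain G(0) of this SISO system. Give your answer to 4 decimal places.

G(0) = C(-A)^{-1}B + D = -C A^{-1} B + D.
det A = 12, so A^{-1} = (1/12)·adj(A) = [[1/6, -2/3], [1/3, -5/6]]
A^{-1} B = [-2, -5/2]^T
C A^{-1} B = 17/2
G(0) = D - C A^{-1} B = 2 - (17/2) = -13/2 ≈ -6.5000

-6.5000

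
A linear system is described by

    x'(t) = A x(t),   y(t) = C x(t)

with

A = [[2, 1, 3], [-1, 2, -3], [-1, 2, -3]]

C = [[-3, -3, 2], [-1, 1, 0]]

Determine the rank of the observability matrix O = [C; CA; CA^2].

3

CA = [[-5, -5, -6], [-3, 1, -6]]
CA^2 = [[1, -27, 18], [-1, -13, 6]]
Observability matrix O = [C; CA; CA^2] = [[-3, -3, 2], [-1, 1, 0], [-5, -5, -6], [-3, 1, -6], [1, -27, 18], [-1, -13, 6]]
Take the 3×3 submatrix of O formed by rows 1, 2, 3: [[-3, -3, 2], [-1, 1, 0], [-5, -5, -6]]. Its determinant is (-3)·(1·(-6) - 0·(-5)) - (-3)·((-1)·(-6) - 0·(-5)) + 2·((-1)·(-5) - 1·(-5)) = (-3)·(-6) - (-3)·6 + 2·10 = 56 ≠ 0.
So rank(O) ≥ 3; since O has 3 columns, rank(O) = 3.
rank(O) = 3 = n, so the pair (A, C) is completely observable.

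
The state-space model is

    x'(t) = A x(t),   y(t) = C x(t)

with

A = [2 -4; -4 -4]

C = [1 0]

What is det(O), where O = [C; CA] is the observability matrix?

CA = [[2, -4]]
Observability matrix O = [C; CA] = [[1, 0], [2, -4]]
det(O) = 1·(-4) - 0·2 = -4 - 0 = -4
Since det(O) ≠ 0, rank(O) = 2 and the system is completely observable.

-4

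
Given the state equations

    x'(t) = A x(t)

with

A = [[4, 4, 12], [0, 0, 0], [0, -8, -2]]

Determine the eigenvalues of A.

det(sI - A) = s^3 - (tr A)s^2 + (M11 + M22 + M33)s - det A, where Mii is the 2×2 principal minor of A obtained by deleting row i and column i.
tr A = 4 + 0 + (-2) = 2; M11 = 0·(-2) - 0·(-8) = 0 - 0 = 0; M22 = 4·(-2) - 12·0 = -8 - 0 = -8; M33 = 4·0 - 4·0 = 0 - 0 = 0; sum of minors = -8.
det A = 4·(0·(-2) - 0·(-8)) - 4·(0·(-2) - 0·0) + 12·(0·(-8) - 0·0) = 4·0 - 4·0 + 12·0 = 0.
So p(s) = det(sI - A) = s^3 - 2s^2 - 8s.
The constant term is 0, so p(s) = s(s^2 - 2s - 8).
Factor s^2 - 2s - 8: two numbers with sum 2 and product -8 are 4 and -2, so s^2 - 2s - 8 = (s - 4)(s + 2).
Hence p(s) = s (s - 4) (s + 2), with roots -2, 0, 4.
At least one eigenvalue has non-negative real part, so the system is not asymptotically stable.

-2, 0, 4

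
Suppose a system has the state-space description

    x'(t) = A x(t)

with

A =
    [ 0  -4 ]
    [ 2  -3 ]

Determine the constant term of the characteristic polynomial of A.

For a 2×2 matrix, det(sI - A) = s^2 - (tr A)s + det A.
tr A = -3, det A = 8.
So p(s) = s^2 + 3s + 8.
The constant term is 8.

8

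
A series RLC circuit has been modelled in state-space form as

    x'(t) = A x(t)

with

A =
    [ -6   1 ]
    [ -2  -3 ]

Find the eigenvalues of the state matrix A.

-5, -4

det(sI - A) = s^2 - (tr A)s + det A, with tr A = (-6) + (-3) = -9 and det A = (-6)·(-3) - 1·(-2) = 18 - (-2) = 20.
So p(s) = det(sI - A) = s^2 + 9s + 20.
Factor s^2 + 9s + 20: two numbers with sum -9 and product 20 are -4 and -5, so s^2 + 9s + 20 = (s + 4)(s + 5).
Hence p(s) = (s + 4) (s + 5), with roots -5, -4.
All eigenvalues have negative real part, so the system is asymptotically stable.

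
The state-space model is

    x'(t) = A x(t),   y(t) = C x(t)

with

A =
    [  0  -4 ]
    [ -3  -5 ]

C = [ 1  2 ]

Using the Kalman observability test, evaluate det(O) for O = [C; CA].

CA = [[-6, -14]]
Observability matrix O = [C; CA] = [[1, 2], [-6, -14]]
det(O) = 1·(-14) - 2·(-6) = -14 - (-12) = -2
Since det(O) ≠ 0, rank(O) = 2 and the system is completely observable.

-2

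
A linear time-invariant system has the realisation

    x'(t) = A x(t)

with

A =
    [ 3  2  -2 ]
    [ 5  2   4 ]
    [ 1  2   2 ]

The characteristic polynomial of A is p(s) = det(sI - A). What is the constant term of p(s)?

Expand det(sI - A) for the 3×3 matrix.
p(s) = s^3 - 7s^2 + 40.
(Check: constant term = det(-A) = (-1)^3 det A = 40; coefficient of s^2 = -tr A = -7.)
The constant term is 40.

40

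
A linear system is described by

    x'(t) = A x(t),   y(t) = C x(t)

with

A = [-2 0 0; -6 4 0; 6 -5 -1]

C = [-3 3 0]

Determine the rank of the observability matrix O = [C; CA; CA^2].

1

CA = [[-12, 12, 0]]
CA^2 = [[-48, 48, 0]]
Observability matrix O = [C; CA; CA^2] = [[-3, 3, 0], [-12, 12, 0], [-48, 48, 0]]
Every row of O is a scalar multiple of row 1 = [-3, 3, 0] (multipliers 1, 4, 16), so the rows span a one-dimensional space.
O ≠ 0, hence rank(O) = 1.
rank(O) = 1 < n = 3, so the pair (A, C) is not completely observable.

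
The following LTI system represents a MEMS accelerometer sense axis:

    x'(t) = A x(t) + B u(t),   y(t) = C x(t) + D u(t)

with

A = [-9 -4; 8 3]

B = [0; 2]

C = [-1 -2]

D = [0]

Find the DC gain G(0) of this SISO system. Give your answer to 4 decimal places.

G(0) = C(-A)^{-1}B + D = -C A^{-1} B + D.
det A = 5, so A^{-1} = (1/5)·adj(A) = [[3/5, 4/5], [-8/5, -9/5]]
A^{-1} B = [8/5, -18/5]^T
C A^{-1} B = 28/5
G(0) = D - C A^{-1} B = 0 - (28/5) = -28/5 ≈ -5.6000

-5.6000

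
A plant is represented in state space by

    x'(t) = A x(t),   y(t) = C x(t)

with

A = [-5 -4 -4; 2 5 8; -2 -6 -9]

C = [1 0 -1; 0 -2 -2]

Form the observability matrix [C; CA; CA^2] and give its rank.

2

CA = [[-3, 2, 5], [0, 2, 2]]
CA^2 = [[9, -8, -17], [0, -2, -2]]
Observability matrix O = [C; CA; CA^2] = [[1, 0, -1], [0, -2, -2], [-3, 2, 5], [0, 2, 2], [9, -8, -17], [0, -2, -2]]
The columns c1, c2, c3 of O are linearly dependent: c1 - c2 + c3 = 0 (check each entry), so rank(O) ≤ 2.
The 2×2 minor from rows 1, 2, columns 1, 2 is 1·(-2) - 0·0 = -2 - 0 = -2 ≠ 0, so rank(O) = 2.
rank(O) = 2 < n = 3, so the pair (A, C) is not completely observable.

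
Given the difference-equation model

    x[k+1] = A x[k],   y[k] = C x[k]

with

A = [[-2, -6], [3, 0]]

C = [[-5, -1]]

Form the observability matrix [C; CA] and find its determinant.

CA = [[7, 30]]
Observability matrix O = [C; CA] = [[-5, -1], [7, 30]]
det(O) = (-5)·30 - (-1)·7 = -150 - (-7) = -143
Since det(O) ≠ 0, rank(O) = 2 and the system is completely observable.

-143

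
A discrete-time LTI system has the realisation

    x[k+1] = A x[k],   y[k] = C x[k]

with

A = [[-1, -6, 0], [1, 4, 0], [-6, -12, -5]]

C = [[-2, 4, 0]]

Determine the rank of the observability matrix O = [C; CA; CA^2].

2

CA = [[6, 28, 0]]
CA^2 = [[22, 76, 0]]
Observability matrix O = [C; CA; CA^2] = [[-2, 4, 0], [6, 28, 0], [22, 76, 0]]
Column 3 of O is identically zero, so rank(O) ≤ 2.
The 2×2 minor from rows 1, 2, columns 1, 2 is (-2)·28 - 4·6 = -56 - 24 = -80 ≠ 0, so rank(O) = 2.
rank(O) = 2 < n = 3, so the pair (A, C) is not completely observable.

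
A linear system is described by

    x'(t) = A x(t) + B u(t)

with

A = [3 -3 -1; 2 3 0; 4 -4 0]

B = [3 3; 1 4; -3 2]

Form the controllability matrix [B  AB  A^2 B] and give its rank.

AB = [[9, -5], [9, 18], [8, -4]]
A^2B = [[-8, -65], [45, 44], [0, -92]]
Controllability matrix C = [B  AB  A^2B] = [[3, 3, 9, -5, -8, -65], [1, 4, 9, 18, 45, 44], [-3, 2, 8, -4, 0, -92]]
Take the 3×3 submatrix of C formed by columns 1, 2, 3: [[3, 3, 9], [1, 4, 9], [-3, 2, 8]]. Its determinant is 3·(4·8 - 9·2) - 3·(1·8 - 9·(-3)) + 9·(1·2 - 4·(-3)) = 3·14 - 3·35 + 9·14 = 63 ≠ 0.
So rank(C) ≥ 3; since C has 3 rows, rank(C) = 3.
rank(C) = 3 = n, so the pair (A, B) is completely controllable.

3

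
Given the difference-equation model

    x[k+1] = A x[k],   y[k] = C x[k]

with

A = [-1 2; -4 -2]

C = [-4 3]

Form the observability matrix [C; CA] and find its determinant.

80

CA = [[-8, -14]]
Observability matrix O = [C; CA] = [[-4, 3], [-8, -14]]
det(O) = (-4)·(-14) - 3·(-8) = 56 - (-24) = 80
Since det(O) ≠ 0, rank(O) = 2 and the system is completely observable.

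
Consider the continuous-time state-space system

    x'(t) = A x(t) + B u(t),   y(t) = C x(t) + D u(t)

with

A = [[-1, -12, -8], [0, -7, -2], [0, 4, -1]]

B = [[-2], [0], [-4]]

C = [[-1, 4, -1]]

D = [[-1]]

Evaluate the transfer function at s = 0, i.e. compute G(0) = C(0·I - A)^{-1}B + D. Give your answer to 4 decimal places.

-3.5333

G(0) = C(-A)^{-1}B + D = -C A^{-1} B + D.
det A = -15, so A^{-1} = (1/-15)·adj(A) = [[-1, 44/15, 32/15], [0, -1/15, 2/15], [0, -4/15, -7/15]]
A^{-1} B = [-98/15, -8/15, 28/15]^T
C A^{-1} B = 38/15
G(0) = D - C A^{-1} B = -1 - (38/15) = -53/15 ≈ -3.5333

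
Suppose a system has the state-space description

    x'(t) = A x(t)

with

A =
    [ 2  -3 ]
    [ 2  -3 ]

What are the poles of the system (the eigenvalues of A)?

-1, 0

det(sI - A) = s^2 - (tr A)s + det A, with tr A = 2 + (-3) = -1 and det A = 2·(-3) - (-3)·2 = -6 - (-6) = 0.
So p(s) = det(sI - A) = s^2 + s.
Factor s^2 + s: two numbers with sum -1 and product 0 are 0 and -1, so s^2 + s = s(s + 1).
Hence p(s) = s (s + 1), with roots -1, 0.
At least one eigenvalue has non-negative real part, so the system is not asymptotically stable.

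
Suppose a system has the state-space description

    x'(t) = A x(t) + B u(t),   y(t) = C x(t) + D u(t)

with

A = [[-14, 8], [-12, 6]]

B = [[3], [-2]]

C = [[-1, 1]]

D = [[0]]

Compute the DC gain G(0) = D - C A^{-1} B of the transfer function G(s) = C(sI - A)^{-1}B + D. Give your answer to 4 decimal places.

G(0) = C(-A)^{-1}B + D = -C A^{-1} B + D.
det A = 12, so A^{-1} = (1/12)·adj(A) = [[1/2, -2/3], [1, -7/6]]
A^{-1} B = [17/6, 16/3]^T
C A^{-1} B = 5/2
G(0) = D - C A^{-1} B = 0 - (5/2) = -5/2 ≈ -2.5000

-2.5000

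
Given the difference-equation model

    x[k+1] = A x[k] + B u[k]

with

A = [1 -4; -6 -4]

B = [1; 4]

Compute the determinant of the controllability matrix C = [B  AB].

AB = [[-15], [-22]]
Controllability matrix C = [B  AB] = [[1, -15], [4, -22]]
det(C) = 1·(-22) - (-15)·4 = -22 - (-60) = 38
Since det(C) ≠ 0, rank(C) = 2 and the system is completely controllable.

38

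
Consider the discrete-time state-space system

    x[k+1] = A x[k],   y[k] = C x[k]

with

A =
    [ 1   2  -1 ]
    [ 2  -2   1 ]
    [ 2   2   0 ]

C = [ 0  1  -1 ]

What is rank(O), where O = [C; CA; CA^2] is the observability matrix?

3

CA = [[0, -4, 1]]
CA^2 = [[-6, 10, -4]]
Observability matrix O = [C; CA; CA^2] = [[0, 1, -1], [0, -4, 1], [-6, 10, -4]]
det(O) = 0·((-4)·(-4) - 1·10) - 1·(0·(-4) - 1·(-6)) + (-1)·(0·10 - (-4)·(-6)) = 0·6 - 1·6 + (-1)·(-24) = 18 ≠ 0, so rank(O) = 3.
rank(O) = 3 = n, so the pair (A, C) is completely observable.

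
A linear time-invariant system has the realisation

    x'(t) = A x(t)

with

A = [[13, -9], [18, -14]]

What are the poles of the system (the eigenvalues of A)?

-5, 4

det(sI - A) = s^2 - (tr A)s + det A, with tr A = 13 + (-14) = -1 and det A = 13·(-14) - (-9)·18 = -182 - (-162) = -20.
So p(s) = det(sI - A) = s^2 + s - 20.
Factor s^2 + s - 20: two numbers with sum -1 and product -20 are 4 and -5, so s^2 + s - 20 = (s - 4)(s + 5).
Hence p(s) = (s - 4) (s + 5), with roots -5, 4.
At least one eigenvalue has non-negative real part, so the system is not asymptotically stable.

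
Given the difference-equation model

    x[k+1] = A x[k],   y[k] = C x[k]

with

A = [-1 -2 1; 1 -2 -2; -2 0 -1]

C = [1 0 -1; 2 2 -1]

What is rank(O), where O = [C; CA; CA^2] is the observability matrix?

CA = [[1, -2, 2], [2, -8, -1]]
CA^2 = [[-7, 2, 3], [-8, 12, 19]]
Observability matrix O = [C; CA; CA^2] = [[1, 0, -1], [2, 2, -1], [1, -2, 2], [2, -8, -1], [-7, 2, 3], [-8, 12, 19]]
Take the 3×3 submatrix of O formed by rows 1, 2, 3: [[1, 0, -1], [2, 2, -1], [1, -2, 2]]. Its determinant is 1·(2·2 - (-1)·(-2)) - 0·(2·2 - (-1)·1) + (-1)·(2·(-2) - 2·1) = 1·2 - 0·5 + (-1)·(-6) = 8 ≠ 0.
So rank(O) ≥ 3; since O has 3 columns, rank(O) = 3.
rank(O) = 3 = n, so the pair (A, C) is completely observable.

3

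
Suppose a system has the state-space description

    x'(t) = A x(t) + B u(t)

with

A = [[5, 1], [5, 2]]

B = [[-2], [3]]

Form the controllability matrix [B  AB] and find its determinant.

29

AB = [[-7], [-4]]
Controllability matrix C = [B  AB] = [[-2, -7], [3, -4]]
det(C) = (-2)·(-4) - (-7)·3 = 8 - (-21) = 29
Since det(C) ≠ 0, rank(C) = 2 and the system is completely controllable.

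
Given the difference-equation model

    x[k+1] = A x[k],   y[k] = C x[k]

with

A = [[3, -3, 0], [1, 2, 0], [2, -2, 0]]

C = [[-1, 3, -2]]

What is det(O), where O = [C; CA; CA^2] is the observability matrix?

330

CA = [[-4, 13, 0]]
CA^2 = [[1, 38, 0]]
Observability matrix O = [C; CA; CA^2] = [[-1, 3, -2], [-4, 13, 0], [1, 38, 0]]
Expanding along the first row, det(O) = (-1)·(13·0 - 0·38) - 3·((-4)·0 - 0·1) + (-2)·((-4)·38 - 13·1) = (-1)·0 - 3·0 + (-2)·(-165) = 330
Since det(O) ≠ 0, rank(O) = 3 and the system is completely observable.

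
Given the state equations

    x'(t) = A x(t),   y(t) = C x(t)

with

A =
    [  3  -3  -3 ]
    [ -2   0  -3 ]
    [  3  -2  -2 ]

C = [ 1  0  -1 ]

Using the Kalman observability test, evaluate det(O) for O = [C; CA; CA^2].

-2

CA = [[0, -1, -1]]
CA^2 = [[-1, 2, 5]]
Observability matrix O = [C; CA; CA^2] = [[1, 0, -1], [0, -1, -1], [-1, 2, 5]]
Expanding along the first row, det(O) = 1·((-1)·5 - (-1)·2) - 0·(0·5 - (-1)·(-1)) + (-1)·(0·2 - (-1)·(-1)) = 1·(-3) - 0·(-1) + (-1)·(-1) = -2
Since det(O) ≠ 0, rank(O) = 3 and the system is completely observable.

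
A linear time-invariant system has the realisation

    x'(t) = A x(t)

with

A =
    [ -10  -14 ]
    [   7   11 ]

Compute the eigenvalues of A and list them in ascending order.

-3, 4

det(sI - A) = s^2 - (tr A)s + det A, with tr A = (-10) + 11 = 1 and det A = (-10)·11 - (-14)·7 = -110 - (-98) = -12.
So p(s) = det(sI - A) = s^2 - s - 12.
Factor s^2 - s - 12: two numbers with sum 1 and product -12 are 4 and -3, so s^2 - s - 12 = (s - 4)(s + 3).
Hence p(s) = (s - 4) (s + 3), with roots -3, 4.
At least one eigenvalue has non-negative real part, so the system is not asymptotically stable.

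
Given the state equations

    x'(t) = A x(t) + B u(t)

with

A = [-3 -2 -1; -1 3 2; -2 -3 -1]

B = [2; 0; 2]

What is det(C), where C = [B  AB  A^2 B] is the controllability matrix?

AB = [[-8], [2], [-6]]
A^2B = [[26], [2], [16]]
Controllability matrix C = [B  AB  A^2B] = [[2, -8, 26], [0, 2, 2], [2, -6, 16]]
Expanding along the first row, det(C) = 2·(2·16 - 2·(-6)) - (-8)·(0·16 - 2·2) + 26·(0·(-6) - 2·2) = 2·44 - (-8)·(-4) + 26·(-4) = -48
Since det(C) ≠ 0, rank(C) = 3 and the system is completely controllable.

-48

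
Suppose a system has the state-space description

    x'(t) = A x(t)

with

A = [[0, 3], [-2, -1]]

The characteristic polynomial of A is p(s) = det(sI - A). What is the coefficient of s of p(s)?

For a 2×2 matrix, det(sI - A) = s^2 - (tr A)s + det A.
tr A = -1, det A = 6.
So p(s) = s^2 + s + 6.
The coefficient of s is 1.

1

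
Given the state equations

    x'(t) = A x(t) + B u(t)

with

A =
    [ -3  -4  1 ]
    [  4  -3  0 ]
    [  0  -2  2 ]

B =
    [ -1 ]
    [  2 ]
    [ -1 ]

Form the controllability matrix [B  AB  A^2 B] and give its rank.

3

AB = [[-6], [-10], [-6]]
A^2B = [[52], [6], [8]]
Controllability matrix C = [B  AB  A^2B] = [[-1, -6, 52], [2, -10, 6], [-1, -6, 8]]
det(C) = (-1)·((-10)·8 - 6·(-6)) - (-6)·(2·8 - 6·(-1)) + 52·(2·(-6) - (-10)·(-1)) = (-1)·(-44) - (-6)·22 + 52·(-22) = -968 ≠ 0, so rank(C) = 3.
rank(C) = 3 = n, so the pair (A, B) is completely controllable.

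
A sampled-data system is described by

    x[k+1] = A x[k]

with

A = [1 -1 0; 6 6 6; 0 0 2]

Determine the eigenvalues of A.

det(zI - A) = z^3 - (tr A)z^2 + (M11 + M22 + M33)z - det A, where Mii is the 2×2 principal minor of A obtained by deleting row i and column i.
tr A = 1 + 6 + 2 = 9; M11 = 6·2 - 6·0 = 12 - 0 = 12; M22 = 1·2 - 0·0 = 2 - 0 = 2; M33 = 1·6 - (-1)·6 = 6 - (-6) = 12; sum of minors = 26.
det A = 1·(6·2 - 6·0) - (-1)·(6·2 - 6·0) + 0·(6·0 - 6·0) = 1·12 - (-1)·12 + 0·0 = 24.
So p(z) = det(zI - A) = z^3 - 9z^2 + 26z - 24.
Rational-root test: any integer root divides -24. Testing small divisors, z = 2 works: p(2) = 8 + (-36) + 52 + (-24) = 0, so (z - 2) is a factor.
Dividing, p(z) = (z - 2)(z^2 - 7z + 12).
Factor z^2 - 7z + 12: two numbers with sum 7 and product 12 are 4 and 3, so z^2 - 7z + 12 = (z - 4)(z - 3).
Hence p(z) = (z - 4) (z - 3) (z - 2), with roots 2, 3, 4.

2, 3, 4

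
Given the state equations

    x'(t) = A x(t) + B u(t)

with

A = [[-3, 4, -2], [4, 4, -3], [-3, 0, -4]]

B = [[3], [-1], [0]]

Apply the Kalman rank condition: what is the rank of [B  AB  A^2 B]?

AB = [[-13], [8], [-9]]
A^2B = [[89], [7], [75]]
Controllability matrix C = [B  AB  A^2B] = [[3, -13, 89], [-1, 8, 7], [0, -9, 75]]
det(C) = 3·(8·75 - 7·(-9)) - (-13)·((-1)·75 - 7·0) + 89·((-1)·(-9) - 8·0) = 3·663 - (-13)·(-75) + 89·9 = 1815 ≠ 0, so rank(C) = 3.
rank(C) = 3 = n, so the pair (A, B) is completely controllable.

3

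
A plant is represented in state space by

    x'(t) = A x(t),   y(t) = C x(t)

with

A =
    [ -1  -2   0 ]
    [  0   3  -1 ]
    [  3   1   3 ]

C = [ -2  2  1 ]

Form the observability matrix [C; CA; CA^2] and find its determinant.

CA = [[5, 11, 1]]
CA^2 = [[-2, 24, -8]]
Observability matrix O = [C; CA; CA^2] = [[-2, 2, 1], [5, 11, 1], [-2, 24, -8]]
Expanding along the first row, det(O) = (-2)·(11·(-8) - 1·24) - 2·(5·(-8) - 1·(-2)) + 1·(5·24 - 11·(-2)) = (-2)·(-112) - 2·(-38) + 1·142 = 442
Since det(O) ≠ 0, rank(O) = 3 and the system is completely observable.

442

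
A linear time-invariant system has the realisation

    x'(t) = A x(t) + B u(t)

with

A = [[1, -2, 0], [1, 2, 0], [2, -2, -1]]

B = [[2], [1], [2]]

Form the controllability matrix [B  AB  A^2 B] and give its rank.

2

AB = [[0], [4], [0]]
A^2B = [[-8], [8], [-8]]
Controllability matrix C = [B  AB  A^2B] = [[2, 0, -8], [1, 4, 8], [2, 0, -8]]
The rows r1, r2, r3 of C are linearly dependent: -r1 + r3 = 0 (check each entry), so rank(C) ≤ 2.
The 2×2 minor from rows 1, 2, columns 1, 2 is 2·4 - 0·1 = 8 - 0 = 8 ≠ 0, so rank(C) = 2.
rank(C) = 2 < n = 3, so the pair (A, B) is not completely controllable.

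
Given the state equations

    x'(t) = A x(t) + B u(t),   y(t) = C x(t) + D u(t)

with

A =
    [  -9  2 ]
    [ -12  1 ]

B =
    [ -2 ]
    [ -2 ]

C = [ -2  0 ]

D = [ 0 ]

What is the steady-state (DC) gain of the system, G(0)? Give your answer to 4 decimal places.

0.2667

G(0) = C(-A)^{-1}B + D = -C A^{-1} B + D.
det A = 15, so A^{-1} = (1/15)·adj(A) = [[1/15, -2/15], [4/5, -3/5]]
A^{-1} B = [2/15, -2/5]^T
C A^{-1} B = -4/15
G(0) = D - C A^{-1} B = 0 - (-4/15) = 4/15 ≈ 0.2667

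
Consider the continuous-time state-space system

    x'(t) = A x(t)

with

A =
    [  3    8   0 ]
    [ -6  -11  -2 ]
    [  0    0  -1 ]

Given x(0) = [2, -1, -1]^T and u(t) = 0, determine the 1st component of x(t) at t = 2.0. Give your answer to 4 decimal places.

0.2707

det(sI - A) = s^3 - (tr A)s^2 + (M11 + M22 + M33)s - det A, where Mii is the 2×2 principal minor of A obtained by deleting row i and column i.
tr A = 3 + (-11) + (-1) = -9; M11 = (-11)·(-1) - (-2)·0 = 11 - 0 = 11; M22 = 3·(-1) - 0·0 = -3 - 0 = -3; M33 = 3·(-11) - 8·(-6) = -33 - (-48) = 15; sum of minors = 23.
det A = 3·((-11)·(-1) - (-2)·0) - 8·((-6)·(-1) - (-2)·0) + 0·((-6)·0 - (-11)·0) = 3·11 - 8·6 + 0·0 = -15.
So p(s) = det(sI - A) = s^3 + 9s^2 + 23s + 15.
Rational-root test: any integer root divides 15. Testing small divisors, s = -1 works: p(-1) = -1 + 9 + (-23) + 15 = 0, so (s + 1) is a factor.
Dividing, p(s) = (s + 1)(s^2 + 8s + 15).
Factor s^2 + 8s + 15: two numbers with sum -8 and product 15 are -3 and -5, so s^2 + 8s + 15 = (s + 3)(s + 5).
Hence p(s) = (s + 1) (s + 3) (s + 5), with roots -5, -3, -1.
The eigenvalues -5, -3, -1 are distinct and real, so A is diagonalisable and x(t) = e^{At} x(0) = V diag(e^{λ_i t}) V^{-1} x(0), where the columns of V are the eigenvectors.
λ = -5: A - (-5)I = [[8, 8, 0], [-6, -6, -2], [0, 0, 4]]. v must be orthogonal to every row; (row 1) × (row 2) = [-16, 16, 0], so take v_1 = [-1, 1, 0]^T.
λ = -3: A - (-3)I = [[6, 8, 0], [-6, -8, -2], [0, 0, 2]]. v must be orthogonal to every row; (row 1) × (row 2) = [-16, 12, 0], so take v_2 = [-4, 3, 0]^T.
λ = -1: A - (-1)I = [[4, 8, 0], [-6, -10, -2], [0, 0, 0]]. v must be orthogonal to every row; (row 1) × (row 2) = [-16, 8, 8], so take v_3 = [-2, 1, 1]^T.
V = [v_1 v_2 v_3] = [[-1, -4, -2], [1, 3, 1], [0, 0, 1]] has det V = 1, so V^{-1} = adj(V)/det V = [[3, 4, 2], [-1, -1, -1], [0, 0, 1]].
Modal coordinates z(0) = V^{-1} x(0): 3·2 + 4·(-1) + 2·(-1) = 0; (-1)·2 + (-1)·(-1) + (-1)·(-1) = 0; 0·2 + 0·(-1) + 1·(-1) = -1; so z(0) = [0, 0, -1]^T.
x_1(t) = Σ_i (v_i)_1 · z_i(0) · e^{λ_i t} (row 1 of V times the modal terms).
x_1(2.0) = (-1)·0·e^{-5·2.0} + (-4)·0·e^{-3·2.0} + (-2)·(-1)·e^{-1·2.0} = 0·0.000045 + 0·0.002479 + 2·0.135335 = 0.2707.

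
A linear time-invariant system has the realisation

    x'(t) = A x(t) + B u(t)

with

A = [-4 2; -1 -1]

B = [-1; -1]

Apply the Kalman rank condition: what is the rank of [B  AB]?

1

AB = [[2], [2]]
Controllability matrix C = [B  AB] = [[-1, 2], [-1, 2]]
Every column of C is a scalar multiple of column 1 = [-1, -1] (multipliers 1, -2), so the columns span a one-dimensional space.
C ≠ 0, hence rank(C) = 1.
rank(C) = 1 < n = 2, so the pair (A, B) is not completely controllable.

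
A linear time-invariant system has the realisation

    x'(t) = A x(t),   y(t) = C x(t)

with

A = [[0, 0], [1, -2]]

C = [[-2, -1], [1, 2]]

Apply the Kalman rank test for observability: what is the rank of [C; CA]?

CA = [[-1, 2], [2, -4]]
Observability matrix O = [C; CA] = [[-2, -1], [1, 2], [-1, 2], [2, -4]]
Take the 2×2 submatrix of O formed by rows 1, 2: [[-2, -1], [1, 2]]. Its determinant is (-2)·2 - (-1)·1 = -4 - (-1) = -3 ≠ 0.
So rank(O) ≥ 2; since O has 2 columns, rank(O) = 2.
rank(O) = 2 = n, so the pair (A, C) is completely observable.

2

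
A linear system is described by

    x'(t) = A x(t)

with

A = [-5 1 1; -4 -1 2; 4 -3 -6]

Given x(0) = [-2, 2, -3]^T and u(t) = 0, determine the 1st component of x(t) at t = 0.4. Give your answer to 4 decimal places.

-0.3372

det(sI - A) = s^3 - (tr A)s^2 + (M11 + M22 + M33)s - det A, where Mii is the 2×2 principal minor of A obtained by deleting row i and column i.
tr A = (-5) + (-1) + (-6) = -12; M11 = (-1)·(-6) - 2·(-3) = 6 - (-6) = 12; M22 = (-5)·(-6) - 1·4 = 30 - 4 = 26; M33 = (-5)·(-1) - 1·(-4) = 5 - (-4) = 9; sum of minors = 47.
det A = (-5)·((-1)·(-6) - 2·(-3)) - 1·((-4)·(-6) - 2·4) + 1·((-4)·(-3) - (-1)·4) = (-5)·12 - 1·16 + 1·16 = -60.
So p(s) = det(sI - A) = s^3 + 12s^2 + 47s + 60.
Rational-root test: any integer root divides 60. Testing small divisors, s = -3 works: p(-3) = -27 + 108 + (-141) + 60 = 0, so (s + 3) is a factor.
Dividing, p(s) = (s + 3)(s^2 + 9s + 20).
Factor s^2 + 9s + 20: two numbers with sum -9 and product 20 are -4 and -5, so s^2 + 9s + 20 = (s + 4)(s + 5).
Hence p(s) = (s + 3) (s + 4) (s + 5), with roots -5, -4, -3.
The eigenvalues -5, -4, -3 are distinct and real, so A is diagonalisable and x(t) = e^{At} x(0) = V diag(e^{λ_i t}) V^{-1} x(0), where the columns of V are the eigenvectors.
λ = -5: A - (-5)I = [[0, 1, 1], [-4, 4, 2], [4, -3, -1]]. v must be orthogonal to every row; (row 1) × (row 2) = [-2, -4, 4], so take v_1 = [1, 2, -2]^T.
λ = -4: A - (-4)I = [[-1, 1, 1], [-4, 3, 2], [4, -3, -2]]. v must be orthogonal to every row; (row 1) × (row 2) = [-1, -2, 1], so take v_2 = [1, 2, -1]^T.
λ = -3: A - (-3)I = [[-2, 1, 1], [-4, 2, 2], [4, -3, -3]]. v must be orthogonal to every row; (row 1) × (row 3) = [0, -2, 2], so take v_3 = [0, -1, 1]^T.
V = [v_1 v_2 v_3] = [[1, 1, 0], [2, 2, -1], [-2, -1, 1]] has det V = 1, so V^{-1} = adj(V)/det V = [[1, -1, -1], [0, 1, 1], [2, -1, 0]].
Modal coordinates z(0) = V^{-1} x(0): 1·(-2) + (-1)·2 + (-1)·(-3) = -1; 0·(-2) + 1·2 + 1·(-3) = -1; 2·(-2) + (-1)·2 + 0·(-3) = -6; so z(0) = [-1, -1, -6]^T.
x_1(t) = Σ_i (v_i)_1 · z_i(0) · e^{λ_i t} (row 1 of V times the modal terms).
x_1(0.4) = 1·(-1)·e^{-5·0.4} + 1·(-1)·e^{-4·0.4} + 0·(-6)·e^{-3·0.4} = (-1)·0.135335 + (-1)·0.201897 + 0·0.301194 = -0.3372.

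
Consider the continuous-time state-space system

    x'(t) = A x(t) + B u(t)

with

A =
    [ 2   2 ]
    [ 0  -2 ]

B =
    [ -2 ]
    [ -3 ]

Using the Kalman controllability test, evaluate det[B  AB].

-42

AB = [[-10], [6]]
Controllability matrix C = [B  AB] = [[-2, -10], [-3, 6]]
det(C) = (-2)·6 - (-10)·(-3) = -12 - 30 = -42
Since det(C) ≠ 0, rank(C) = 2 and the system is completely controllable.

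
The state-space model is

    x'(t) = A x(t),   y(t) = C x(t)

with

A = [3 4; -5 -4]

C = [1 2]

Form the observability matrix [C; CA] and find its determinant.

CA = [[-7, -4]]
Observability matrix O = [C; CA] = [[1, 2], [-7, -4]]
det(O) = 1·(-4) - 2·(-7) = -4 - (-14) = 10
Since det(O) ≠ 0, rank(O) = 2 and the system is completely observable.

10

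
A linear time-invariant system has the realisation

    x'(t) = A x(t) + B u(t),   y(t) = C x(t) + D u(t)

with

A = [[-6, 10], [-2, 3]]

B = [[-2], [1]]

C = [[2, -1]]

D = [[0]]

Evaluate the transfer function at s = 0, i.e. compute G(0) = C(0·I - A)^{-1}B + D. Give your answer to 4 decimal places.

11.0000

G(0) = C(-A)^{-1}B + D = -C A^{-1} B + D.
det A = 2, so A^{-1} = (1/2)·adj(A) = [[3/2, -5], [1, -3]]
A^{-1} B = [-8, -5]^T
C A^{-1} B = -11
G(0) = D - C A^{-1} B = 0 - (-11) = 11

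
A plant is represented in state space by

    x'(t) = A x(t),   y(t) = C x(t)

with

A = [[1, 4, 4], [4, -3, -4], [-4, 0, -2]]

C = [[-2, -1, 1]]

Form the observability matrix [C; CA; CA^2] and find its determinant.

484

CA = [[-10, -5, -6]]
CA^2 = [[-6, -25, -8]]
Observability matrix O = [C; CA; CA^2] = [[-2, -1, 1], [-10, -5, -6], [-6, -25, -8]]
Expanding along the first row, det(O) = (-2)·((-5)·(-8) - (-6)·(-25)) - (-1)·((-10)·(-8) - (-6)·(-6)) + 1·((-10)·(-25) - (-5)·(-6)) = (-2)·(-110) - (-1)·44 + 1·220 = 484
Since det(O) ≠ 0, rank(O) = 3 and the system is completely observable.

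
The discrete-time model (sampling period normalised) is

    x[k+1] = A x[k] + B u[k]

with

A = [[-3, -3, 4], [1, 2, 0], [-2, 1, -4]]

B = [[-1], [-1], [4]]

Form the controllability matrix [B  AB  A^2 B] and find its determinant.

-1666

AB = [[22], [-3], [-15]]
A^2B = [[-117], [16], [13]]
Controllability matrix C = [B  AB  A^2B] = [[-1, 22, -117], [-1, -3, 16], [4, -15, 13]]
Expanding along the first row, det(C) = (-1)·((-3)·13 - 16·(-15)) - 22·((-1)·13 - 16·4) + (-117)·((-1)·(-15) - (-3)·4) = (-1)·201 - 22·(-77) + (-117)·27 = -1666
Since det(C) ≠ 0, rank(C) = 3 and the system is completely controllable.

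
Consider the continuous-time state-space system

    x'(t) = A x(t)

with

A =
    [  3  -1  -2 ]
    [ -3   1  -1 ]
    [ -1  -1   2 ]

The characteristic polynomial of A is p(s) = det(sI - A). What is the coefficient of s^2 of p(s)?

-6

Expand det(sI - A) for the 3×3 matrix.
p(s) = s^3 - 6s^2 + 5s + 12.
(Check: constant term = det(-A) = (-1)^3 det A = 12; coefficient of s^2 = -tr A = -6.)
The coefficient of s^2 is -6.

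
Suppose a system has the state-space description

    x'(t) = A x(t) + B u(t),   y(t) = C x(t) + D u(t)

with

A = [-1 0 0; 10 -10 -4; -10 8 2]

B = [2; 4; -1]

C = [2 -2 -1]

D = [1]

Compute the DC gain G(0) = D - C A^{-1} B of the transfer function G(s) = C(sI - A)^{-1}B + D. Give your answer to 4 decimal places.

G(0) = C(-A)^{-1}B + D = -C A^{-1} B + D.
det A = -12, so A^{-1} = (1/-12)·adj(A) = [[-1, 0, 0], [-5/3, 1/6, 1/3], [5/3, -2/3, -5/6]]
A^{-1} B = [-2, -3, 3/2]^T
C A^{-1} B = 1/2
G(0) = D - C A^{-1} B = 1 - (1/2) = 1/2 ≈ 0.5000

0.5000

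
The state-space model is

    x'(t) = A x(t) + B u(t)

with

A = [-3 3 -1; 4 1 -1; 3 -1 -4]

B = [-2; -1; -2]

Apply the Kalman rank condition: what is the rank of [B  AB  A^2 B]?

3

AB = [[5], [-7], [3]]
A^2B = [[-39], [10], [10]]
Controllability matrix C = [B  AB  A^2B] = [[-2, 5, -39], [-1, -7, 10], [-2, 3, 10]]
det(C) = (-2)·((-7)·10 - 10·3) - 5·((-1)·10 - 10·(-2)) + (-39)·((-1)·3 - (-7)·(-2)) = (-2)·(-100) - 5·10 + (-39)·(-17) = 813 ≠ 0, so rank(C) = 3.
rank(C) = 3 = n, so the pair (A, B) is completely controllable.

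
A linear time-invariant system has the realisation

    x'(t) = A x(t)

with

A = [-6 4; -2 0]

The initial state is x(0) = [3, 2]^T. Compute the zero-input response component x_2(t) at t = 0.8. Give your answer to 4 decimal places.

0.2427

det(sI - A) = s^2 - (tr A)s + det A, with tr A = (-6) + 0 = -6 and det A = (-6)·0 - 4·(-2) = 0 - (-8) = 8.
So p(s) = det(sI - A) = s^2 + 6s + 8.
Factor s^2 + 6s + 8: two numbers with sum -6 and product 8 are -2 and -4, so s^2 + 6s + 8 = (s + 2)(s + 4).
Hence p(s) = (s + 2) (s + 4), with roots -4, -2.
The eigenvalues -4, -2 are distinct and real, so A is diagonalisable and x(t) = e^{At} x(0) = V diag(e^{λ_i t}) V^{-1} x(0), where the columns of V are the eigenvectors.
λ = -4: A - (-4)I = [[-2, 4], [-2, 4]]. Row 1 gives (-2)·v1 + 4·v2 = 0, so take v_1 = [-2, -1]^T.
λ = -2: A - (-2)I = [[-4, 4], [-2, 2]]. Row 1 gives (-4)·v1 + 4·v2 = 0, so take v_2 = [1, 1]^T.
V = [v_1 v_2] = [[-2, 1], [-1, 1]] has det V = -1, so V^{-1} = adj(V)/det V = [[-1, 1], [-1, 2]].
Modal coordinates z(0) = V^{-1} x(0): (-1)·3 + 1·2 = -1; (-1)·3 + 2·2 = 1; so z(0) = [-1, 1]^T.
x_2(t) = Σ_i (v_i)_2 · z_i(0) · e^{λ_i t} (row 2 of V times the modal terms).
x_2(0.8) = (-1)·(-1)·e^{-4·0.8} + 1·1·e^{-2·0.8} = 1·0.040762 + 1·0.201897 = 0.2427.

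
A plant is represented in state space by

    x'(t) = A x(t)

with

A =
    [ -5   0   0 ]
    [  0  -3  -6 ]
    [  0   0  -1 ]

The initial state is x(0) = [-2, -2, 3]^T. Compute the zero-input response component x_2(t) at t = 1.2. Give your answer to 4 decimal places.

det(sI - A) = s^3 - (tr A)s^2 + (M11 + M22 + M33)s - det A, where Mii is the 2×2 principal minor of A obtained by deleting row i and column i.
tr A = (-5) + (-3) + (-1) = -9; M11 = (-3)·(-1) - (-6)·0 = 3 - 0 = 3; M22 = (-5)·(-1) - 0·0 = 5 - 0 = 5; M33 = (-5)·(-3) - 0·0 = 15 - 0 = 15; sum of minors = 23.
det A = (-5)·((-3)·(-1) - (-6)·0) - 0·(0·(-1) - (-6)·0) + 0·(0·0 - (-3)·0) = (-5)·3 - 0·0 + 0·0 = -15.
So p(s) = det(sI - A) = s^3 + 9s^2 + 23s + 15.
Rational-root test: any integer root divides 15. Testing small divisors, s = -1 works: p(-1) = -1 + 9 + (-23) + 15 = 0, so (s + 1) is a factor.
Dividing, p(s) = (s + 1)(s^2 + 8s + 15).
Factor s^2 + 8s + 15: two numbers with sum -8 and product 15 are -3 and -5, so s^2 + 8s + 15 = (s + 3)(s + 5).
Hence p(s) = (s + 1) (s + 3) (s + 5), with roots -5, -3, -1.
The eigenvalues -5, -3, -1 are distinct and real, so A is diagonalisable and x(t) = e^{At} x(0) = V diag(e^{λ_i t}) V^{-1} x(0), where the columns of V are the eigenvectors.
λ = -5: A - (-5)I = [[0, 0, 0], [0, 2, -6], [0, 0, 4]]. v must be orthogonal to every row; (row 2) × (row 3) = [8, 0, 0], so take v_1 = [1, 0, 0]^T.
λ = -3: A - (-3)I = [[-2, 0, 0], [0, 0, -6], [0, 0, 2]]. v must be orthogonal to every row; (row 1) × (row 2) = [0, -12, 0], so take v_2 = [0, 1, 0]^T.
λ = -1: A - (-1)I = [[-4, 0, 0], [0, -2, -6], [0, 0, 0]]. v must be orthogonal to every row; (row 1) × (row 2) = [0, -24, 8], so take v_3 = [0, -3, 1]^T.
V = [v_1 v_2 v_3] = [[1, 0, 0], [0, 1, -3], [0, 0, 1]] has det V = 1, so V^{-1} = adj(V)/det V = [[1, 0, 0], [0, 1, 3], [0, 0, 1]].
Modal coordinates z(0) = V^{-1} x(0): 1·(-2) + 0·(-2) + 0·3 = -2; 0·(-2) + 1·(-2) + 3·3 = 7; 0·(-2) + 0·(-2) + 1·3 = 3; so z(0) = [-2, 7, 3]^T.
x_2(t) = Σ_i (v_i)_2 · z_i(0) · e^{λ_i t} (row 2 of V times the modal terms).
x_2(1.2) = 0·(-2)·e^{-5·1.2} + 1·7·e^{-3·1.2} + (-3)·3·e^{-1·1.2} = 0·0.002479 + 7·0.027324 + (-9)·0.301194 = -2.5195.

-2.5195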